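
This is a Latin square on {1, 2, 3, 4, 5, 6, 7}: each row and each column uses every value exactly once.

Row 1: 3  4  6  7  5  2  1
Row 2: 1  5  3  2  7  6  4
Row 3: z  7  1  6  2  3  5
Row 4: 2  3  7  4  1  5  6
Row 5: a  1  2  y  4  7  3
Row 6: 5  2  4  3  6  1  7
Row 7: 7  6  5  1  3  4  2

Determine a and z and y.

a = 6, z = 4, y = 5

Cell (3,1): row 3 already has {1, 2, 3, 5, 6, 7} → 4.
Cell (5,1): column 1 already has {1, 2, 3, 4, 5, 7} → 6.
For row 5, column 4: row 5 already has {1, 2, 3, 4, 6, 7}; that leaves 5.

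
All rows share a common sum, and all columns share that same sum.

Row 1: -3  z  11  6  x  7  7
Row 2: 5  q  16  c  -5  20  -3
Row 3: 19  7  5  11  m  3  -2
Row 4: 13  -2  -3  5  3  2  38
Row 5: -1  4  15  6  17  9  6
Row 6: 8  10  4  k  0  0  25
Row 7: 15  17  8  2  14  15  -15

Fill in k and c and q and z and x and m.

Rows 4 and 5 both sum to 56, so that's the common total.
Row 3: 19 + 7 + 5 + 11 + 3 − 2 = 43, so its missing entry is 56 − 43 = 13.
Column 5: -5 + 13 + 3 + 17 + 0 + 14 = 42, so its missing entry is 56 − 42 = 14.
Row 1: -3 + 11 + 6 + 14 + 7 + 7 = 42, so its missing entry is 56 − 42 = 14.
Column 2: 14 + 7 − 2 + 4 + 10 + 17 = 50, so its missing entry is 56 − 50 = 6.
Row 6: 8 + 10 + 4 + 0 + 0 + 25 = 47, so its missing entry is 56 − 47 = 9.
Row 2: 5 + 6 + 16 − 5 + 20 − 3 = 39, so its missing entry is 56 − 39 = 17.

k = 9, c = 17, q = 6, z = 14, x = 14, m = 13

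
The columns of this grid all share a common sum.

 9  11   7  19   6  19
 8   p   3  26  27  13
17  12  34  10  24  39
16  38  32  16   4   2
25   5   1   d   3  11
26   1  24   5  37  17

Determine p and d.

Columns 5 and 6 both add up to 101, so every column sums to 101.
Column 2: 11 + 12 + 38 + 5 + 1 = 67, so the missing entry is 101 − 67 = 34.
Column 4: 19 + 26 + 10 + 16 + 5 = 76, so the missing entry is 101 − 76 = 25.

p = 34, d = 25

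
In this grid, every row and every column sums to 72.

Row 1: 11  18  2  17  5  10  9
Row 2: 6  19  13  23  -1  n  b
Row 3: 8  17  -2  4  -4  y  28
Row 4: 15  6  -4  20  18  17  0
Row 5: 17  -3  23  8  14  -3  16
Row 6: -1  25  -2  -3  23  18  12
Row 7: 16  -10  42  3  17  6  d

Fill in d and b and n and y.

d = -2, b = 9, n = 3, y = 21

Row 7: 16 − 10 + 42 + 3 + 17 + 6 = 74, so its missing entry is 72 − 74 = -2.
Column 7: 9 + 28 + 0 + 16 + 12 − 2 = 63, so its missing entry is 72 − 63 = 9.
Row 3: 8 + 17 − 2 + 4 − 4 + 28 = 51, so its missing entry is 72 − 51 = 21.
Row 2: 6 + 19 + 13 + 23 − 1 + 9 = 69, so its missing entry is 72 − 69 = 3.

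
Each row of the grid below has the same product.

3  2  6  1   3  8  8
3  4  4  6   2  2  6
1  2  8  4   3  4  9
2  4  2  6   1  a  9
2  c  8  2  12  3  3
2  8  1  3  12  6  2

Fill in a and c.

a = 8, c = 2

Rows 1 and 2 each multiply to 6912, so every row has product 6912.
Row 4: 2×4×2×6×1×9 = 864, so the missing entry is 6912 ÷ 864 = 8.
Row 5: 2×8×2×12×3×3 = 3456, so the missing entry is 6912 ÷ 3456 = 2.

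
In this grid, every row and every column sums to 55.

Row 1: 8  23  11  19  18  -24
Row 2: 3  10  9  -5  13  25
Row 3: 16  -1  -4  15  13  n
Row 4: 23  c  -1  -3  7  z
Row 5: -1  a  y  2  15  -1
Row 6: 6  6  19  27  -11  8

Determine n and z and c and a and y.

Column 3: 11 + 9 − 4 − 1 + 19 = 34, so its missing entry is 55 − 34 = 21.
Row 3: 16 − 1 − 4 + 15 + 13 = 39, so its missing entry is 55 − 39 = 16.
Row 5: -1 + 21 + 2 + 15 − 1 = 36, so its missing entry is 55 − 36 = 19.
Column 2: 23 + 10 − 1 + 19 + 6 = 57, so its missing entry is 55 − 57 = -2.
Row 4: 23 − 2 − 1 − 3 + 7 = 24, so its missing entry is 55 − 24 = 31.

n = 16, z = 31, c = -2, a = 19, y = 21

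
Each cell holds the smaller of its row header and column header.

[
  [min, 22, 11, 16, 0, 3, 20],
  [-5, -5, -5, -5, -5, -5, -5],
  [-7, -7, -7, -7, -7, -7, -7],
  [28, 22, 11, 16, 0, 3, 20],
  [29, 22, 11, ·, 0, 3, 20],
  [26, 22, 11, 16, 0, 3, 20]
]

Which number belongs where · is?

min(29, 16) = 16.

16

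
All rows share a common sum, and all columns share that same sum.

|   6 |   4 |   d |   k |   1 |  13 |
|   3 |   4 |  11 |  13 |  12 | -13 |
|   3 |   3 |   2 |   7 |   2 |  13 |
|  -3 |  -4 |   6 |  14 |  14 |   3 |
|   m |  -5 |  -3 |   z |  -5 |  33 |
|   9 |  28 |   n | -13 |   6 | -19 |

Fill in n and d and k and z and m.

n = 19, d = -5, k = 11, z = -2, m = 12

Rows 2 and 3 both sum to 30, so that's the common total.
Column 1 has 6 + 3 + 3 − 3 + 9 = 18; the blank must be 30 − 18 = 12.
Row 5 has 12 − 5 − 3 − 5 + 33 = 32; the blank must be 30 − 32 = -2.
Column 4 has 13 + 7 + 14 − 2 − 13 = 19; the blank must be 30 − 19 = 11.
Row 1 has 6 + 4 + 11 + 1 + 13 = 35; the blank must be 30 − 35 = -5.
Row 6 has 9 + 28 − 13 + 6 − 19 = 11; the blank must be 30 − 11 = 19.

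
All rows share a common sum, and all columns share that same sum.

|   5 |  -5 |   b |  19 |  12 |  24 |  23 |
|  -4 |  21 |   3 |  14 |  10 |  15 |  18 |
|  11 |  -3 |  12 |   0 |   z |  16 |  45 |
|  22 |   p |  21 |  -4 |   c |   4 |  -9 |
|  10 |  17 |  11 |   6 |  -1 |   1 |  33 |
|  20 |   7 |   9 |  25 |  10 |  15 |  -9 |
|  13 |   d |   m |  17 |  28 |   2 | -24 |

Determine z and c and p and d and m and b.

z = -4, c = 22, p = 21, d = 19, m = 22, b = -1

Rows 2 and 5 both sum to 77, so that's the common total.
Row 3 has 11 − 3 + 12 + 0 + 16 + 45 = 81; the blank must be 77 − 81 = -4.
Column 5 has 12 + 10 − 4 − 1 + 10 + 28 = 55; the blank must be 77 − 55 = 22.
Row 4 has 22 + 21 − 4 + 22 + 4 − 9 = 56; the blank must be 77 − 56 = 21.
Column 2 has -5 + 21 − 3 + 21 + 17 + 7 = 58; the blank must be 77 − 58 = 19.
Row 7 has 13 + 19 + 17 + 28 + 2 − 24 = 55; the blank must be 77 − 55 = 22.
Row 1 has 5 − 5 + 19 + 12 + 24 + 23 = 78; the blank must be 77 − 78 = -1.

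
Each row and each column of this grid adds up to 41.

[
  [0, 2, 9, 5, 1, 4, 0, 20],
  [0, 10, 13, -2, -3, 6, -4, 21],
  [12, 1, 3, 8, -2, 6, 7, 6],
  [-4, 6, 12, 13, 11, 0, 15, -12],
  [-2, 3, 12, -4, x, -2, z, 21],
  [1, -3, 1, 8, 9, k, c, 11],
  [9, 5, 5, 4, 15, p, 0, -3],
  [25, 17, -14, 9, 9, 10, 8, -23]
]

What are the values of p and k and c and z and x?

p = 6, k = 11, c = 3, z = 12, x = 1

Column 5: 1 − 3 − 2 + 11 + 9 + 15 + 9 = 40, so its missing entry is 41 − 40 = 1.
Row 7: 9 + 5 + 5 + 4 + 15 + 0 − 3 = 35, so its missing entry is 41 − 35 = 6.
Column 6: 4 + 6 + 6 + 0 − 2 + 6 + 10 = 30, so its missing entry is 41 − 30 = 11.
Row 5: -2 + 3 + 12 − 4 + 1 − 2 + 21 = 29, so its missing entry is 41 − 29 = 12.
Row 6: 1 − 3 + 1 + 8 + 9 + 11 + 11 = 38, so its missing entry is 41 − 38 = 3.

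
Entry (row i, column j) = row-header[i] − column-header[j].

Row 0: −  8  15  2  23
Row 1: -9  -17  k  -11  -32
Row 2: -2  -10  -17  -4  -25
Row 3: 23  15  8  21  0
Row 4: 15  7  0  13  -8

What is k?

-24

-9 − 15 = -24.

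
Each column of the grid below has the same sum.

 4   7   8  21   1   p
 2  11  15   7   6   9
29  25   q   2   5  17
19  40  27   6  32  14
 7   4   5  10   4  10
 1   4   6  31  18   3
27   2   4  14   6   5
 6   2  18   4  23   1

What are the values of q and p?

q = 12, p = 36

The complete columns each total 95.
Column 3 is missing 95 − 83 = 12 (since 8 + 15 + 27 + 5 + 6 + 4 + 18 = 83).
Column 6 is missing 95 − 59 = 36 (since 9 + 17 + 14 + 10 + 3 + 5 + 1 = 59).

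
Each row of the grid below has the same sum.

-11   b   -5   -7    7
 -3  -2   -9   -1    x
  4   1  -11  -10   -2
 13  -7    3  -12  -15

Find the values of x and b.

x = -3, b = -2

Row 3 sums to -18 and so does row 4; that's the common total.
In row 2 the known cells total -15, leaving -18 − (-15) = -3.
In row 1 the known cells total -16, leaving -18 − (-16) = -2.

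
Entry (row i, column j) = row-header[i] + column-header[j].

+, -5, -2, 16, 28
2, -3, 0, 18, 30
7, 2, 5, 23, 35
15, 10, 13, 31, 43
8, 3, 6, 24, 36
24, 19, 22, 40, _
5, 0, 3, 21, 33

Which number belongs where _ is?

24 + 28 = 52.

52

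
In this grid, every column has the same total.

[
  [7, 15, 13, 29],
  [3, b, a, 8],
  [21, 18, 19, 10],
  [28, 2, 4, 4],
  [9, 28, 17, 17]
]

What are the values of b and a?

Columns 1 and 4 both add up to 68, so every column sums to 68.
Column 2: 15 + 18 + 2 + 28 = 63, so the missing entry is 68 − 63 = 5.
Column 3: 13 + 19 + 4 + 17 = 53, so the missing entry is 68 − 53 = 15.

b = 5, a = 15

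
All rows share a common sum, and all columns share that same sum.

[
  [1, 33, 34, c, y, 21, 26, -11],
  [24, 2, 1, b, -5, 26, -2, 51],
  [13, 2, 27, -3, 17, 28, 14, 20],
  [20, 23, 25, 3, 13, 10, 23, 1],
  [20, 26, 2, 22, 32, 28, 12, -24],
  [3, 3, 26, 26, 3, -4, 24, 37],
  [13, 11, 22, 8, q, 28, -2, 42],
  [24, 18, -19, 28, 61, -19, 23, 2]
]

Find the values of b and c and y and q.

Rows 3 and 4 both sum to 118, so that's the common total.
The known cells in row 2 total 97, leaving 118 − 97 = 21 for the blank.
The known cells in column 4 total 105, leaving 118 − 105 = 13 for the blank.
The known cells in row 7 total 122, leaving 118 − 122 = -4 for the blank.
The known cells in row 1 total 117, leaving 118 − 117 = 1 for the blank.

b = 21, c = 13, y = 1, q = -4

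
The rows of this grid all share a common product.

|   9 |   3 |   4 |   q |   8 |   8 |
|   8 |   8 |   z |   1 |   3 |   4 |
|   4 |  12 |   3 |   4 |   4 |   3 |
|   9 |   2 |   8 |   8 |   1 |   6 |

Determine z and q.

Rows 3 and 4 each multiply to 6912, so every row has product 6912.
Row 2: 8×8×1×3×4 = 768, so the missing entry is 6912 ÷ 768 = 9.
Row 1: 9×3×4×8×8 = 6912, so the missing entry is 6912 ÷ 6912 = 1.

z = 9, q = 1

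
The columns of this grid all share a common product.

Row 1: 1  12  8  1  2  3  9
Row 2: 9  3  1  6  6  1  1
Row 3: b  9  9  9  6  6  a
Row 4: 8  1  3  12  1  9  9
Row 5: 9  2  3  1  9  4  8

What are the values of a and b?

a = 1, b = 1

Columns 3 and 4 each multiply to 648, so every column has product 648.
Column 7: 9×1×9×8 = 648, so the missing entry is 648 ÷ 648 = 1.
Column 1: 1×9×8×9 = 648, so the missing entry is 648 ÷ 648 = 1.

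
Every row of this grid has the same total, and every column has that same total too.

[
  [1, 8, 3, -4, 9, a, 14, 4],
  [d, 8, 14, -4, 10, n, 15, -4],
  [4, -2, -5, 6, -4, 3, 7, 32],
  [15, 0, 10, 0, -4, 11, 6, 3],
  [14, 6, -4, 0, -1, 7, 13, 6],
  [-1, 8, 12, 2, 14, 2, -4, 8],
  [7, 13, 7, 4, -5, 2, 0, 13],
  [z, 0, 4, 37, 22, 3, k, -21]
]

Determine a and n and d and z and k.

Rows 3 and 4 both sum to 41, so that's the common total.
Column 7: 14 + 15 + 7 + 6 + 13 − 4 + 0 = 51, so its missing entry is 41 − 51 = -10.
Row 8: 0 + 4 + 37 + 22 + 3 − 10 − 21 = 35, so its missing entry is 41 − 35 = 6.
Row 1: 1 + 8 + 3 − 4 + 9 + 14 + 4 = 35, so its missing entry is 41 − 35 = 6.
Column 6: 6 + 3 + 11 + 7 + 2 + 2 + 3 = 34, so its missing entry is 41 − 34 = 7.
Row 2: 8 + 14 − 4 + 10 + 7 + 15 − 4 = 46, so its missing entry is 41 − 46 = -5.

a = 6, n = 7, d = -5, z = 6, k = -10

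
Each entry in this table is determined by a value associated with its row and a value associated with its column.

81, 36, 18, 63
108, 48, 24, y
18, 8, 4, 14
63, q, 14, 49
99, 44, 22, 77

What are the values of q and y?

Each row is a constant multiple of every other row — this is a multiplication table with the headers hidden.
Row 4 is 14/18 = 7/9 times row 1, so its entry in column 2 is 36 × 7/9 = 28.
Row 2 is 24/18 = 4/3 times row 1, so its entry in column 4 is 63 × 4/3 = 84.

q = 28, y = 84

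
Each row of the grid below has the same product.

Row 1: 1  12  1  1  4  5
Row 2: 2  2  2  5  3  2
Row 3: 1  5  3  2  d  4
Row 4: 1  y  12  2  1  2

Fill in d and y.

d = 2, y = 5

Rows 1 and 2 each multiply to 240, so every row has product 240.
Row 3: 1×5×3×2×4 = 120, so the missing entry is 240 ÷ 120 = 2.
Row 4: 1×12×2×1×2 = 48, so the missing entry is 240 ÷ 48 = 5.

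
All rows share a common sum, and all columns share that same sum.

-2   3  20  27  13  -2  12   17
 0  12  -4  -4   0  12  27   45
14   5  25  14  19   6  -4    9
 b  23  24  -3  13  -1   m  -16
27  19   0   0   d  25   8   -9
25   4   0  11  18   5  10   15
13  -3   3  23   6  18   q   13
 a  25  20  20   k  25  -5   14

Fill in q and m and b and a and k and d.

q = 15, m = 25, b = 23, a = -12, k = 1, d = 18

Rows 1 and 2 both sum to 88, so that's the common total.
Row 5: 27 + 19 + 0 + 0 + 25 + 8 − 9 = 70, so its missing entry is 88 − 70 = 18.
Column 5: 13 + 0 + 19 + 13 + 18 + 18 + 6 = 87, so its missing entry is 88 − 87 = 1.
Row 8: 25 + 20 + 20 + 1 + 25 − 5 + 14 = 100, so its missing entry is 88 − 100 = -12.
Column 1: -2 + 0 + 14 + 27 + 25 + 13 − 12 = 65, so its missing entry is 88 − 65 = 23.
Row 4: 23 + 23 + 24 − 3 + 13 − 1 − 16 = 63, so its missing entry is 88 − 63 = 25.
Row 7: 13 − 3 + 3 + 23 + 6 + 18 + 13 = 73, so its missing entry is 88 − 73 = 15.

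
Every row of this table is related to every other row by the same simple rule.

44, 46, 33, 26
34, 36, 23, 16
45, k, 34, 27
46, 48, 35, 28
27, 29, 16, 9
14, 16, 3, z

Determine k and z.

The difference between any two rows is the same in every column — this is an addition table with the headers hidden.
Row 3 minus row 1 is 45 − 44 = 1, so its entry in column 2 is 46 + 1 = 47.
Row 6 minus row 1 is 14 − 44 = -30, so its entry in column 4 is 26 + (-30) = -4.

k = 47, z = -4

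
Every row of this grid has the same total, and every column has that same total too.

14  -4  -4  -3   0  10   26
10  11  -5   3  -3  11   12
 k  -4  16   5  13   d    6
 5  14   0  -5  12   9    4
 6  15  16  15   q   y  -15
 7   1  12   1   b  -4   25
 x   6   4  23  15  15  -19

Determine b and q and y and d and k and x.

b = -3, q = 5, y = -3, d = 1, k = 2, x = -5

Rows 1 and 2 both sum to 39, so that's the common total.
The known cells in row 6 total 42, leaving 39 − 42 = -3 for the blank.
The known cells in column 5 total 34, leaving 39 − 34 = 5 for the blank.
The known cells in row 5 total 42, leaving 39 − 42 = -3 for the blank.
The known cells in row 7 total 44, leaving 39 − 44 = -5 for the blank.
The known cells in column 1 total 37, leaving 39 − 37 = 2 for the blank.
The known cells in row 3 total 38, leaving 39 − 38 = 1 for the blank.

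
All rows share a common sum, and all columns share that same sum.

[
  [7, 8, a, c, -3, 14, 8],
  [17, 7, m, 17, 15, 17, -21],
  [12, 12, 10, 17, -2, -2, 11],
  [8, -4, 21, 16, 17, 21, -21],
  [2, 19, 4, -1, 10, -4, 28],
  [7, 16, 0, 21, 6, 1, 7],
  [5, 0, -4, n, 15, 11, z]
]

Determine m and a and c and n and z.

Rows 3 and 4 both sum to 58, so that's the common total.
The known cells in row 2 total 52, leaving 58 − 52 = 6 for the blank.
The known cells in column 3 total 37, leaving 58 − 37 = 21 for the blank.
The known cells in row 1 total 55, leaving 58 − 55 = 3 for the blank.
The known cells in column 7 total 12, leaving 58 − 12 = 46 for the blank.
The known cells in row 7 total 73, leaving 58 − 73 = -15 for the blank.

m = 6, a = 21, c = 3, n = -15, z = 46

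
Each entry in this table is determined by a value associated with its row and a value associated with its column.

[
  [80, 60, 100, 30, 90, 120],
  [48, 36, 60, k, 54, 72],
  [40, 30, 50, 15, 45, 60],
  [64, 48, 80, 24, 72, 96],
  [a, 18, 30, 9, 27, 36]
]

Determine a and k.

a = 24, k = 18

Each row is a constant multiple of every other row — this is a multiplication table with the headers hidden.
Row 5 is 30/100 = 3/10 times row 1, so its entry in column 1 is 80 × 3/10 = 24.
Row 2 is 60/100 = 3/5 times row 1, so its entry in column 4 is 30 × 3/5 = 18.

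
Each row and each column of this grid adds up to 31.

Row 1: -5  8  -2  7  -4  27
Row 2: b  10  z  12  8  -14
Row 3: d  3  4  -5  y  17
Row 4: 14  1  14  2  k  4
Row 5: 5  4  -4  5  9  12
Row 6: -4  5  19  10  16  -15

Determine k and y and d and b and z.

k = -4, y = 6, d = 6, b = 15, z = 0

The known cells in column 3 total 31, leaving 31 − 31 = 0 for the blank.
The known cells in row 4 total 35, leaving 31 − 35 = -4 for the blank.
The known cells in column 5 total 25, leaving 31 − 25 = 6 for the blank.
The known cells in row 3 total 25, leaving 31 − 25 = 6 for the blank.
The known cells in row 2 total 16, leaving 31 − 16 = 15 for the blank.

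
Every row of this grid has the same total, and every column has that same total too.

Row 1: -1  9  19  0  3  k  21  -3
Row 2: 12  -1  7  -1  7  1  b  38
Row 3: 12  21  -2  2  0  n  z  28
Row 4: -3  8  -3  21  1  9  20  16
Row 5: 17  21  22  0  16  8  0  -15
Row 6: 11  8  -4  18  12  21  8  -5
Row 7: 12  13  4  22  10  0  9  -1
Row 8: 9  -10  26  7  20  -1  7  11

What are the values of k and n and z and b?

Rows 4 and 5 both sum to 69, so that's the common total.
Row 2 has 12 − 1 + 7 − 1 + 7 + 1 + 38 = 63; the blank must be 69 − 63 = 6.
Column 7 has 21 + 6 + 20 + 0 + 8 + 9 + 7 = 71; the blank must be 69 − 71 = -2.
Row 3 has 12 + 21 − 2 + 2 + 0 − 2 + 28 = 59; the blank must be 69 − 59 = 10.
Row 1 has -1 + 9 + 19 + 0 + 3 + 21 − 3 = 48; the blank must be 69 − 48 = 21.

k = 21, n = 10, z = -2, b = 6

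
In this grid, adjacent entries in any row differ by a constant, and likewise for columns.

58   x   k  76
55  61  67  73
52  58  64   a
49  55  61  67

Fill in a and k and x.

Along each row the entries change by 6 per step; down each column they change by -3.
Row 3: from 52 at column 1, stepping by 6 to column 4 gives 70.
Row 1: from 58 at column 1, stepping by 6 to column 3 gives 70.
Row 1: from 58 at column 1, stepping by 6 to column 2 gives 64.

a = 70, k = 70, x = 64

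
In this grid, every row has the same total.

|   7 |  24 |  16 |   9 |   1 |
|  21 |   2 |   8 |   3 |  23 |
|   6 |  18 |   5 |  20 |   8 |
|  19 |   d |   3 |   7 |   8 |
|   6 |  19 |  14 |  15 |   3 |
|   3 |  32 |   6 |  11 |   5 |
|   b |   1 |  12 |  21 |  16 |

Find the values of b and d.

b = 7, d = 20

The complete rows each total 57.
Row 7 is missing 57 − 50 = 7 (since 1 + 12 + 21 + 16 = 50).
Row 4 is missing 57 − 37 = 20 (since 19 + 3 + 7 + 8 = 37).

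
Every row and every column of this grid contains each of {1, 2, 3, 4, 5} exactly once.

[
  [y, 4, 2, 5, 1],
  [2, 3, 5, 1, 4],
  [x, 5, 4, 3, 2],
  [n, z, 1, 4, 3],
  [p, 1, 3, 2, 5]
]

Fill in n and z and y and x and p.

Cell (5,1): row 5 already has {1, 2, 3, 5} → 4.
At (row 1, col 1): row 1 already has {1, 2, 4, 5}, so the value is 3.
At (row 4, col 2): column 2 already has {1, 3, 4, 5}, so the value is 2.
For row 3, column 1: row 3 already has {2, 3, 4, 5}; that leaves 1.
Cell (4,1): row 4 already has {1, 2, 3, 4} → 5.

n = 5, z = 2, y = 3, x = 1, p = 4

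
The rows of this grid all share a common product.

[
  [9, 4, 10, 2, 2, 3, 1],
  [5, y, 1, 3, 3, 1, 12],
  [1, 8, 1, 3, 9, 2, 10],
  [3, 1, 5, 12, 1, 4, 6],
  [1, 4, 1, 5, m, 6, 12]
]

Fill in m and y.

Rows 1 and 3 each multiply to 4320, so every row has product 4320.
Row 5: 1×4×1×5×6×12 = 1440, so the missing entry is 4320 ÷ 1440 = 3.
Row 2: 5×1×3×3×1×12 = 540, so the missing entry is 4320 ÷ 540 = 8.

m = 3, y = 8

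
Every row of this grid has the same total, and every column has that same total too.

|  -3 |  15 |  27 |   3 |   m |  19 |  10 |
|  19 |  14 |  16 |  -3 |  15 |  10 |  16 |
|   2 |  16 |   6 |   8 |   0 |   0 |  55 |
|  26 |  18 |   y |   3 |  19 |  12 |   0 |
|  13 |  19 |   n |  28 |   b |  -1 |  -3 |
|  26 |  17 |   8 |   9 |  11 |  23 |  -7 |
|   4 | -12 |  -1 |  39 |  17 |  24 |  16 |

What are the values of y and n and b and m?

Rows 2 and 3 both sum to 87, so that's the common total.
Row 4: 26 + 18 + 3 + 19 + 12 + 0 = 78, so its missing entry is 87 − 78 = 9.
Row 1: -3 + 15 + 27 + 3 + 19 + 10 = 71, so its missing entry is 87 − 71 = 16.
Column 5: 16 + 15 + 0 + 19 + 11 + 17 = 78, so its missing entry is 87 − 78 = 9.
Row 5: 13 + 19 + 28 + 9 − 1 − 3 = 65, so its missing entry is 87 − 65 = 22.

y = 9, n = 22, b = 9, m = 16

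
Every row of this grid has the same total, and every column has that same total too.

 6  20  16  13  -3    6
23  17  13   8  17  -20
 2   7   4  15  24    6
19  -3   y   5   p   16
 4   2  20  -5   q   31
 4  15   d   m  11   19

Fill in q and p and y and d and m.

Rows 1 and 2 both sum to 58, so that's the common total.
The known cells in row 5 total 52, leaving 58 − 52 = 6 for the blank.
The known cells in column 5 total 55, leaving 58 − 55 = 3 for the blank.
The known cells in column 4 total 36, leaving 58 − 36 = 22 for the blank.
The known cells in row 4 total 40, leaving 58 − 40 = 18 for the blank.
The known cells in row 6 total 71, leaving 58 − 71 = -13 for the blank.

q = 6, p = 3, y = 18, d = -13, m = 22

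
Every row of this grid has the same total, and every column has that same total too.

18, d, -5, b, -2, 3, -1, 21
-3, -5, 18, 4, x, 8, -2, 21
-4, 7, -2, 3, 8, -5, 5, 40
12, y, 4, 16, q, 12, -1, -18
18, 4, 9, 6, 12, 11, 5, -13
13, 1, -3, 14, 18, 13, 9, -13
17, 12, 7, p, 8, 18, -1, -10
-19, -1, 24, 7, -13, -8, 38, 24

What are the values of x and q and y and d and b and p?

Rows 3 and 5 both sum to 52, so that's the common total.
Row 2 has -3 − 5 + 18 + 4 + 8 − 2 + 21 = 41; the blank must be 52 − 41 = 11.
Column 5 has -2 + 11 + 8 + 12 + 18 + 8 − 13 = 42; the blank must be 52 − 42 = 10.
Row 4 has 12 + 4 + 16 + 10 + 12 − 1 − 18 = 35; the blank must be 52 − 35 = 17.
Column 2 has -5 + 7 + 17 + 4 + 1 + 12 − 1 = 35; the blank must be 52 − 35 = 17.
Row 1 has 18 + 17 − 5 − 2 + 3 − 1 + 21 = 51; the blank must be 52 − 51 = 1.
Row 7 has 17 + 12 + 7 + 8 + 18 − 1 − 10 = 51; the blank must be 52 − 51 = 1.

x = 11, q = 10, y = 17, d = 17, b = 1, p = 1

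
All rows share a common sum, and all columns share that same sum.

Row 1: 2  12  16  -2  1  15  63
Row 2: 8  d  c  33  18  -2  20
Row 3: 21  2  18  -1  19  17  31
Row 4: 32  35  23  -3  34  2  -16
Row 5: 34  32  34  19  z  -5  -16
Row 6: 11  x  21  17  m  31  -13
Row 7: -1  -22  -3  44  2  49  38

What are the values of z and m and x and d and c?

Rows 1 and 3 both sum to 107, so that's the common total.
Row 5: 34 + 32 + 34 + 19 − 5 − 16 = 98, so its missing entry is 107 − 98 = 9.
Column 3: 16 + 18 + 23 + 34 + 21 − 3 = 109, so its missing entry is 107 − 109 = -2.
Column 5: 1 + 18 + 19 + 34 + 9 + 2 = 83, so its missing entry is 107 − 83 = 24.
Row 2: 8 − 2 + 33 + 18 − 2 + 20 = 75, so its missing entry is 107 − 75 = 32.
Row 6: 11 + 21 + 17 + 24 + 31 − 13 = 91, so its missing entry is 107 − 91 = 16.

z = 9, m = 24, x = 16, d = 32, c = -2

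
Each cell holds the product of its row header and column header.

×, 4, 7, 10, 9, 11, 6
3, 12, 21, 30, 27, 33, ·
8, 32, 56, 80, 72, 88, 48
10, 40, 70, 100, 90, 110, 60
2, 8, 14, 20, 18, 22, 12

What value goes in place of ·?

18

3 × 6 = 18.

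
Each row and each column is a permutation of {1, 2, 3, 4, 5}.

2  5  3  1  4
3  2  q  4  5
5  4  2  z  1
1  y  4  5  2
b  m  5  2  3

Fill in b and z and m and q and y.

For row 2, column 3: row 2 already has {2, 3, 4, 5}; that leaves 1.
At (row 5, col 1): column 1 already has {1, 2, 3, 5}, so the value is 4.
For row 4, column 2: row 4 already has {1, 2, 4, 5}; that leaves 3.
For row 3, column 4: row 3 already has {1, 2, 4, 5}; that leaves 3.
For row 5, column 2: row 5 already has {2, 3, 4, 5}; that leaves 1.

b = 4, z = 3, m = 1, q = 1, y = 3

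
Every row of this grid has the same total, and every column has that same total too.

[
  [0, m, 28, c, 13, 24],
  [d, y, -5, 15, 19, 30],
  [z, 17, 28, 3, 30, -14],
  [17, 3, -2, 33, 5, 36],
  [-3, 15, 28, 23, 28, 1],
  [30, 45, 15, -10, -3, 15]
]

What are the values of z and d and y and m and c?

z = 28, d = 20, y = 13, m = -1, c = 28

Rows 4 and 5 both sum to 92, so that's the common total.
Column 4 has 15 + 3 + 33 + 23 − 10 = 64; the blank must be 92 − 64 = 28.
Row 1 has 0 + 28 + 28 + 13 + 24 = 93; the blank must be 92 − 93 = -1.
Column 2 has -1 + 17 + 3 + 15 + 45 = 79; the blank must be 92 − 79 = 13.
Row 3 has 17 + 28 + 3 + 30 − 14 = 64; the blank must be 92 − 64 = 28.
Row 2 has 13 − 5 + 15 + 19 + 30 = 72; the blank must be 92 − 72 = 20.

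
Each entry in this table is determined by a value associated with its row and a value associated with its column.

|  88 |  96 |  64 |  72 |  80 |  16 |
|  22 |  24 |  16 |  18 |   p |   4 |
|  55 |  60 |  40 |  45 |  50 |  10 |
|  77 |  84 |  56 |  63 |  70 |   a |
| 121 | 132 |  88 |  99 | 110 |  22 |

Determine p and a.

p = 20, a = 14

Each row is a constant multiple of every other row — this is a multiplication table with the headers hidden.
Row 2 is 22/88 = 1/4 times row 1, so its entry in column 5 is 80 × 1/4 = 20.
Row 4 is 77/88 = 7/8 times row 1, so its entry in column 6 is 16 × 7/8 = 14.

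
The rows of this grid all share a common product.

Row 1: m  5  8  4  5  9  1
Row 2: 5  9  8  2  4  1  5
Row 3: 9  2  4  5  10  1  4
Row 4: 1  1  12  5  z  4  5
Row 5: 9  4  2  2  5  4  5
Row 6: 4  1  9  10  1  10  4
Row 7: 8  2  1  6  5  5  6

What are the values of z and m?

Rows 5 and 7 each multiply to 14400, so every row has product 14400.
Row 4: 1×1×12×5×4×5 = 1200, so the missing entry is 14400 ÷ 1200 = 12.
Row 1: 5×8×4×5×9×1 = 7200, so the missing entry is 14400 ÷ 7200 = 2.

z = 12, m = 2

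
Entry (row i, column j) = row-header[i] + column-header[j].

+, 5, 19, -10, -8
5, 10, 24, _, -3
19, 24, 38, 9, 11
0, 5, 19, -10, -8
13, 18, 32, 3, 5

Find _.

-5

5 + (-10) = -5.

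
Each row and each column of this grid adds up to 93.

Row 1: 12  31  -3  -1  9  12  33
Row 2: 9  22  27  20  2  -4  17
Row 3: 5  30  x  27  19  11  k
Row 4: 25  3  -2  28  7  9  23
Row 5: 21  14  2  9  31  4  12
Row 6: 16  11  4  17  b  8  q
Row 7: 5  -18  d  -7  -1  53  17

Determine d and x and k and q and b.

d = 44, x = 21, k = -20, q = 11, b = 26

Row 7: 5 − 18 − 7 − 1 + 53 + 17 = 49, so its missing entry is 93 − 49 = 44.
Column 5: 9 + 2 + 19 + 7 + 31 − 1 = 67, so its missing entry is 93 − 67 = 26.
Row 6: 16 + 11 + 4 + 17 + 26 + 8 = 82, so its missing entry is 93 − 82 = 11.
Column 7: 33 + 17 + 23 + 12 + 11 + 17 = 113, so its missing entry is 93 − 113 = -20.
Row 3: 5 + 30 + 27 + 19 + 11 − 20 = 72, so its missing entry is 93 − 72 = 21.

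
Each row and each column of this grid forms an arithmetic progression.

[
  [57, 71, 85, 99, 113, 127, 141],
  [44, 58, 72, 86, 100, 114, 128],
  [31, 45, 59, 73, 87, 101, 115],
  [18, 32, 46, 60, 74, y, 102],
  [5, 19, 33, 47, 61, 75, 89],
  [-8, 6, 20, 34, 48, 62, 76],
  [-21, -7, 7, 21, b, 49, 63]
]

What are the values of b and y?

b = 35, y = 88

Along each row the entries change by 14 per step; down each column they change by -13.
Row 7: from -21 at column 1, stepping by 14 to column 5 gives 35.
Row 4: from 18 at column 1, stepping by 14 to column 6 gives 88.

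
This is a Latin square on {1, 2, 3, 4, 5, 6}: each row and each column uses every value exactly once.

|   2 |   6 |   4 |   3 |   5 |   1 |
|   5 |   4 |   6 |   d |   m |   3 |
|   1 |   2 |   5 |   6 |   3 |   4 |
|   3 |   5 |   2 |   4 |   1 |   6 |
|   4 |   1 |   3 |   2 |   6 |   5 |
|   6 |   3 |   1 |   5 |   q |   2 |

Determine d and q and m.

d = 1, q = 4, m = 2

For row 6, column 5: row 6 already has {1, 2, 3, 5, 6}; that leaves 4.
Cell (2,4): column 4 already has {2, 3, 4, 5, 6} → 1.
At (row 2, col 5): row 2 already has {1, 3, 4, 5, 6}, so the value is 2.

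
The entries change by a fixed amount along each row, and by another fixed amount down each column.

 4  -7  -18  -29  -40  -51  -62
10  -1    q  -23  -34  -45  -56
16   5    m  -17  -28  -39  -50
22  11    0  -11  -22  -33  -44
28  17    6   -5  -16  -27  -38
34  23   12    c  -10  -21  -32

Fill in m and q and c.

Along each row the entries change by -11 per step; down each column they change by 6.
Row 3: from 16 at column 1, stepping by -11 to column 3 gives -6.
Row 2: from 10 at column 1, stepping by -11 to column 3 gives -12.
Row 6: from 34 at column 1, stepping by -11 to column 4 gives 1.

m = -6, q = -12, c = 1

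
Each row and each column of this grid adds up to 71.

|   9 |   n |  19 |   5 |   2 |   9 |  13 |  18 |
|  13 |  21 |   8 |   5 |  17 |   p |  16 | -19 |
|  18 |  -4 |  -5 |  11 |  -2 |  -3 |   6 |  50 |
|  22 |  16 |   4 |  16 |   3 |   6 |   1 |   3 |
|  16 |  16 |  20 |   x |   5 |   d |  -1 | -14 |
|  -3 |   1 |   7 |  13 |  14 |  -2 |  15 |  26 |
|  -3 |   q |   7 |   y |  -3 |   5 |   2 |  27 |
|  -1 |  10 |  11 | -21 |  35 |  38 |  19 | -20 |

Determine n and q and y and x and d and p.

Row 1: 9 + 19 + 5 + 2 + 9 + 13 + 18 = 75, so its missing entry is 71 − 75 = -4.
Row 2: 13 + 21 + 8 + 5 + 17 + 16 − 19 = 61, so its missing entry is 71 − 61 = 10.
Column 2: -4 + 21 − 4 + 16 + 16 + 1 + 10 = 56, so its missing entry is 71 − 56 = 15.
Column 6: 9 + 10 − 3 + 6 − 2 + 5 + 38 = 63, so its missing entry is 71 − 63 = 8.
Row 5: 16 + 16 + 20 + 5 + 8 − 1 − 14 = 50, so its missing entry is 71 − 50 = 21.
Row 7: -3 + 15 + 7 − 3 + 5 + 2 + 27 = 50, so its missing entry is 71 − 50 = 21.

n = -4, q = 15, y = 21, x = 21, d = 8, p = 10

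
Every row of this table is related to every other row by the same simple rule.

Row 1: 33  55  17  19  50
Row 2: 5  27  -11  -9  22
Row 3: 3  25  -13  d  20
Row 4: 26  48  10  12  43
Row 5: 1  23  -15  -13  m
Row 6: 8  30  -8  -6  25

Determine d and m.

d = -11, m = 18

The difference between any two rows is the same in every column — this is an addition table with the headers hidden.
Row 3 minus row 1 is 3 − 33 = -30, so its entry in column 4 is 19 + (-30) = -11.
Row 5 minus row 1 is 1 − 33 = -32, so its entry in column 5 is 50 + (-32) = 18.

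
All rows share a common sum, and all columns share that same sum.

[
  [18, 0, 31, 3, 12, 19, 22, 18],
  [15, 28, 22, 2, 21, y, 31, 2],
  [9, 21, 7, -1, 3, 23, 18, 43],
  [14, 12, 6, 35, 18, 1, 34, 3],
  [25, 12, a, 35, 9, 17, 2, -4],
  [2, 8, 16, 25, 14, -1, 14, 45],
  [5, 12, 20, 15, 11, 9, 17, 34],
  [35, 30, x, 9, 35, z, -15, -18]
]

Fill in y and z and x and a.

Rows 1 and 3 both sum to 123, so that's the common total.
Row 5 has 25 + 12 + 35 + 9 + 17 + 2 − 4 = 96; the blank must be 123 − 96 = 27.
Column 3 has 31 + 22 + 7 + 6 + 27 + 16 + 20 = 129; the blank must be 123 − 129 = -6.
Row 8 has 35 + 30 − 6 + 9 + 35 − 15 − 18 = 70; the blank must be 123 − 70 = 53.
Row 2 has 15 + 28 + 22 + 2 + 21 + 31 + 2 = 121; the blank must be 123 − 121 = 2.

y = 2, z = 53, x = -6, a = 27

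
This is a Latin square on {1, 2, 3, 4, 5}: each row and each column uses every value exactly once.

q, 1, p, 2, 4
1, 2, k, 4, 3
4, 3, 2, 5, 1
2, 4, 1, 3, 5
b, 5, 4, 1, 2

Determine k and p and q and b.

For row 2, column 3: row 2 already has {1, 2, 3, 4}; that leaves 5.
Cell (1,3): column 3 already has {1, 2, 4, 5} → 3.
For row 5, column 1: row 5 already has {1, 2, 4, 5}; that leaves 3.
For row 1, column 1: row 1 already has {1, 2, 3, 4}; that leaves 5.

k = 5, p = 3, q = 5, b = 3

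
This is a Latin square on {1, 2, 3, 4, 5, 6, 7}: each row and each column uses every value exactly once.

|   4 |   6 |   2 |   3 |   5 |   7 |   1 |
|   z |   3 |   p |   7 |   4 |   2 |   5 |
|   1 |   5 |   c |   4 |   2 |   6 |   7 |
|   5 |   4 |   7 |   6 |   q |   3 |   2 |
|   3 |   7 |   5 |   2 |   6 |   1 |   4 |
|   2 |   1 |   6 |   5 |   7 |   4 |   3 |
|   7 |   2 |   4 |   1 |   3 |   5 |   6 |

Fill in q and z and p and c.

For row 2, column 1: column 1 already has {1, 2, 3, 4, 5, 7}; that leaves 6.
For row 2, column 3: row 2 already has {2, 3, 4, 5, 6, 7}; that leaves 1.
At (row 4, col 5): row 4 already has {2, 3, 4, 5, 6, 7}, so the value is 1.
Cell (3,3): row 3 already has {1, 2, 4, 5, 6, 7} → 3.

q = 1, z = 6, p = 1, c = 3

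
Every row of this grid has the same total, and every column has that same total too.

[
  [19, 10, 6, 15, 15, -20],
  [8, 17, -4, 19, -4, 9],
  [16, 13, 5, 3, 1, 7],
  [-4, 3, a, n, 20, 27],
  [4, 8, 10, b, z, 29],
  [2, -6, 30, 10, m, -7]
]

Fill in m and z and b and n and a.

Rows 1 and 2 both sum to 45, so that's the common total.
The known cells in row 6 total 29, leaving 45 − 29 = 16 for the blank.
The known cells in column 5 total 48, leaving 45 − 48 = -3 for the blank.
The known cells in row 5 total 48, leaving 45 − 48 = -3 for the blank.
The known cells in column 4 total 44, leaving 45 − 44 = 1 for the blank.
The known cells in row 4 total 47, leaving 45 − 47 = -2 for the blank.

m = 16, z = -3, b = -3, n = 1, a = -2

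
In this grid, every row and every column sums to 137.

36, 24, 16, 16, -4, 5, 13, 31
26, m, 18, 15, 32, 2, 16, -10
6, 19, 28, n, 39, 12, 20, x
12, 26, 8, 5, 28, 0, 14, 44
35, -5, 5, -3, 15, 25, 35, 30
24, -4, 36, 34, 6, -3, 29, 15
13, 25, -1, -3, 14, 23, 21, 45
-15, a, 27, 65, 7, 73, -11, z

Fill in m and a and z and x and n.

m = 38, a = 14, z = -23, x = 5, n = 8

Row 2 has 26 + 18 + 15 + 32 + 2 + 16 − 10 = 99; the blank must be 137 − 99 = 38.
Column 2 has 24 + 38 + 19 + 26 − 5 − 4 + 25 = 123; the blank must be 137 − 123 = 14.
Row 8 has -15 + 14 + 27 + 65 + 7 + 73 − 11 = 160; the blank must be 137 − 160 = -23.
Column 8 has 31 − 10 + 44 + 30 + 15 + 45 − 23 = 132; the blank must be 137 − 132 = 5.
Row 3 has 6 + 19 + 28 + 39 + 12 + 20 + 5 = 129; the blank must be 137 − 129 = 8.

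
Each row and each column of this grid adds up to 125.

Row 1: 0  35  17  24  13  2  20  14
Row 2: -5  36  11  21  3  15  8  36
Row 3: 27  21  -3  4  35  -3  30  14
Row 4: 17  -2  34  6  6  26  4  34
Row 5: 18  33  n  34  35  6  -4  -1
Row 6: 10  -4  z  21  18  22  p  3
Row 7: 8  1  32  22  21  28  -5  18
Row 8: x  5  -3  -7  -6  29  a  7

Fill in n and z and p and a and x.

n = 4, z = 33, p = 22, a = 50, x = 50

Column 1: 0 − 5 + 27 + 17 + 18 + 10 + 8 = 75, so its missing entry is 125 − 75 = 50.
Row 5: 18 + 33 + 34 + 35 + 6 − 4 − 1 = 121, so its missing entry is 125 − 121 = 4.
Row 8: 50 + 5 − 3 − 7 − 6 + 29 + 7 = 75, so its missing entry is 125 − 75 = 50.
Column 7: 20 + 8 + 30 + 4 − 4 − 5 + 50 = 103, so its missing entry is 125 − 103 = 22.
Row 6: 10 − 4 + 21 + 18 + 22 + 22 + 3 = 92, so its missing entry is 125 − 92 = 33.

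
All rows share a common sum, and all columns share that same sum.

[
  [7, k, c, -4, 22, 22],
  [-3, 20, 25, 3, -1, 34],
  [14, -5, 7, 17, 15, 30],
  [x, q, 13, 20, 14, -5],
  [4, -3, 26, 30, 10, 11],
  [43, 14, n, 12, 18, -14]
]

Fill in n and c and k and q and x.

Rows 2 and 3 both sum to 78, so that's the common total.
Column 1 has 7 − 3 + 14 + 4 + 43 = 65; the blank must be 78 − 65 = 13.
Row 4 has 13 + 13 + 20 + 14 − 5 = 55; the blank must be 78 − 55 = 23.
Column 2 has 20 − 5 + 23 − 3 + 14 = 49; the blank must be 78 − 49 = 29.
Row 1 has 7 + 29 − 4 + 22 + 22 = 76; the blank must be 78 − 76 = 2.
Row 6 has 43 + 14 + 12 + 18 − 14 = 73; the blank must be 78 − 73 = 5.

n = 5, c = 2, k = 29, q = 23, x = 13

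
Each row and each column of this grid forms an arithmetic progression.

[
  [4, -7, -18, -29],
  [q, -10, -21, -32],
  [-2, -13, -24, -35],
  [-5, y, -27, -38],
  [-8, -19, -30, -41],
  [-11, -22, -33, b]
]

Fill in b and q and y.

b = -44, q = 1, y = -16

Along each row the entries change by -11 per step; down each column they change by -3.
Row 6: from -11 at column 1, stepping by -11 to column 4 gives -44.
Row 2: from -10 at column 2, stepping by -11 to column 1 gives 1.
Row 4: from -5 at column 1, stepping by -11 to column 2 gives -16.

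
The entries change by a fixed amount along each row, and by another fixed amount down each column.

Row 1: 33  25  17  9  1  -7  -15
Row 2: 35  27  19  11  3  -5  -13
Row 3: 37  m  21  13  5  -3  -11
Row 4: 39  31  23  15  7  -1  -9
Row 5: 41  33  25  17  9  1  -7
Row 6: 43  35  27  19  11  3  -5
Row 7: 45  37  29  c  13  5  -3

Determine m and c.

m = 29, c = 21

Along each row the entries change by -8 per step; down each column they change by 2.
Row 3: from 37 at column 1, stepping by -8 to column 2 gives 29.
Row 7: from 45 at column 1, stepping by -8 to column 4 gives 21.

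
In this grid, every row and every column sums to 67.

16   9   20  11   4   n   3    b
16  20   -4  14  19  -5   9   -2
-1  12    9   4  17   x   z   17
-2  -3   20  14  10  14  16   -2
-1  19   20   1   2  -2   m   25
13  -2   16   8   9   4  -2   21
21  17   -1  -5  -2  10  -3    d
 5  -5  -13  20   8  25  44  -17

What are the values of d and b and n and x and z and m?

d = 30, b = -5, n = 9, x = 12, z = -3, m = 3

The known cells in row 5 total 64, leaving 67 − 64 = 3 for the blank.
The known cells in row 7 total 37, leaving 67 − 37 = 30 for the blank.
The known cells in column 8 total 72, leaving 67 − 72 = -5 for the blank.
The known cells in column 7 total 70, leaving 67 − 70 = -3 for the blank.
The known cells in row 1 total 58, leaving 67 − 58 = 9 for the blank.
The known cells in row 3 total 55, leaving 67 − 55 = 12 for the blank.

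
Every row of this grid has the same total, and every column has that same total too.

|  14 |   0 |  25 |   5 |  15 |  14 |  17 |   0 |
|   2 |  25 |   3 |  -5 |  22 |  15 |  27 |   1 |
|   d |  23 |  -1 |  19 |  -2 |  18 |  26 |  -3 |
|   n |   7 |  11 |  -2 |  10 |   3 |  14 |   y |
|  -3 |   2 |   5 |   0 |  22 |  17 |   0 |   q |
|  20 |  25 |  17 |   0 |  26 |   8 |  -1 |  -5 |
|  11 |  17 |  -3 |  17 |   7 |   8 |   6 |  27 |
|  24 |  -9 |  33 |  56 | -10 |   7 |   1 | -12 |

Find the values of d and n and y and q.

Rows 1 and 2 both sum to 90, so that's the common total.
The known cells in row 3 total 80, leaving 90 − 80 = 10 for the blank.
The known cells in row 5 total 43, leaving 90 − 43 = 47 for the blank.
The known cells in column 8 total 55, leaving 90 − 55 = 35 for the blank.
The known cells in row 4 total 78, leaving 90 − 78 = 12 for the blank.

d = 10, n = 12, y = 35, q = 47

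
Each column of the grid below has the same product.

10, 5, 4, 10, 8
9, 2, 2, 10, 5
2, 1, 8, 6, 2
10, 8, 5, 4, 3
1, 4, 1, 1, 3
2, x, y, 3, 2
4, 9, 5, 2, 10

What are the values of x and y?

Columns 4 and 5 each multiply to 14400, so every column has product 14400.
Column 2: 5×2×1×8×4×9 = 2880, so the missing entry is 14400 ÷ 2880 = 5.
Column 3: 4×2×8×5×1×5 = 1600, so the missing entry is 14400 ÷ 1600 = 9.

x = 5, y = 9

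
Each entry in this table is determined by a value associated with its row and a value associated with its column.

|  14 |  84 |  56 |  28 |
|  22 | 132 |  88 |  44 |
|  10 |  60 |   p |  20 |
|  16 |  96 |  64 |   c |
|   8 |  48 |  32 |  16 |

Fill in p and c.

p = 40, c = 32

Each row is a constant multiple of every other row — this is a multiplication table with the headers hidden.
Row 3 is 60/84 = 5/7 times row 1, so its entry in column 3 is 56 × 5/7 = 40.
Row 4 is 96/84 = 8/7 times row 1, so its entry in column 4 is 28 × 8/7 = 32.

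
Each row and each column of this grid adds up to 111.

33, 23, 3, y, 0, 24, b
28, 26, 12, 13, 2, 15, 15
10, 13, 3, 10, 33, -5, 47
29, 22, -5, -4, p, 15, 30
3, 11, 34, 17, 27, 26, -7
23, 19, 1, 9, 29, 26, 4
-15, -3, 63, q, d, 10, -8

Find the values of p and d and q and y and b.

p = 24, d = -4, q = 68, y = -2, b = 30

Row 4: 29 + 22 − 5 − 4 + 15 + 30 = 87, so its missing entry is 111 − 87 = 24.
Column 5: 0 + 2 + 33 + 24 + 27 + 29 = 115, so its missing entry is 111 − 115 = -4.
Column 7: 15 + 47 + 30 − 7 + 4 − 8 = 81, so its missing entry is 111 − 81 = 30.
Row 1: 33 + 23 + 3 + 0 + 24 + 30 = 113, so its missing entry is 111 − 113 = -2.
Row 7: -15 − 3 + 63 − 4 + 10 − 8 = 43, so its missing entry is 111 − 43 = 68.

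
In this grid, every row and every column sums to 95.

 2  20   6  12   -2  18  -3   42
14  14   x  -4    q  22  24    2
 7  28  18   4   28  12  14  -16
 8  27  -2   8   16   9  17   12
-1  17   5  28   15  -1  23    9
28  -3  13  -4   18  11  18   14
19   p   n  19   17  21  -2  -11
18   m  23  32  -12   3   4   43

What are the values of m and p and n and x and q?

Row 8: 18 + 23 + 32 − 12 + 3 + 4 + 43 = 111, so its missing entry is 95 − 111 = -16.
Column 2: 20 + 14 + 28 + 27 + 17 − 3 − 16 = 87, so its missing entry is 95 − 87 = 8.
Row 7: 19 + 8 + 19 + 17 + 21 − 2 − 11 = 71, so its missing entry is 95 − 71 = 24.
Column 3: 6 + 18 − 2 + 5 + 13 + 24 + 23 = 87, so its missing entry is 95 − 87 = 8.
Row 2: 14 + 14 + 8 − 4 + 22 + 24 + 2 = 80, so its missing entry is 95 − 80 = 15.

m = -16, p = 8, n = 24, x = 8, q = 15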